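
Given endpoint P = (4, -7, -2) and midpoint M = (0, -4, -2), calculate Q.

Q = 2M - P
  = (2·0 - 4, 2·(-4) - (-7), 2·(-2) - (-2))
  = (0 - 4, -8 + 7, -4 + 2)
  = (-4, -1, -2)

(-4, -1, -2)


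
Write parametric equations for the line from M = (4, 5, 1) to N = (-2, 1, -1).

Direction vector d = N - M = (-2 - 4, 1 - 5, -1 - 1) = (-6, -4, -2)
Parametric form r = M + t·d:
x = 4 - 6t, y = 5 - 4t, z = 1 - 2t

x = 4 - 6t, y = 5 - 4t, z = 1 - 2t


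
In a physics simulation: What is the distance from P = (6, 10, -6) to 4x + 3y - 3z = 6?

distance = |a·x₀ + b·y₀ + c·z₀ - d| / √(a² + b² + c²)
  = |4·6 + 3·10 + (-3)·(-6) - 6| / √(4² + 3² + (-3)²)
  = |24 + 30 + 18 - 6| / √(16 + 9 + 9)
  = |66| / √34
  = 66 / 5.831
  ≈ 11.32

11.32


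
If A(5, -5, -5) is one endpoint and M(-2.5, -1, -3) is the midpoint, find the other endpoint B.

B = 2M - A
  = (2·(-2.5) - 5, 2·(-1) - (-5), 2·(-3) - (-5))
  = (-5 - 5, -2 + 5, -6 + 5)
  = (-10, 3, -1)

(-10, 3, -1)


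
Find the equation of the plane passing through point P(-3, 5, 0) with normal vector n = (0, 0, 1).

The plane through P with normal n = (a, b, c) satisfies n·(r - P) = 0,
i.e. ax + by + cz = a·x₀ + b·y₀ + c·z₀.
d = 0·(-3) + 0·5 + 1·0
  = 0 + 0 + 0
  = 0
Equation: z = 0

z = 0


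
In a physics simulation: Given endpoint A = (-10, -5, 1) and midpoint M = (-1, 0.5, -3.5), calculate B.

B = 2M - A
  = (2·(-1) - (-10), 2·0.5 - (-5), 2·(-3.5) - 1)
  = (-2 + 10, 1 + 5, -7 - 1)
  = (8, 6, -8)

(8, 6, -8)


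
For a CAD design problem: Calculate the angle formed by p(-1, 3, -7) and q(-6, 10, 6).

p·q = (-1)·(-6) + 3·10 + (-7)·6 = 6 + 30 - 42 = -6
|p| = √((-1)² + 3² + (-7)²) = √59 ≈ 7.681
|q| = √((-6)² + 10² + 6²) = √172 ≈ 13.11
cos θ = (p·q)/(|p||q|) = -6/(7.681·13.11) ≈ -0.05956
θ = arccos(-0.05956) ≈ 93.41°

93.41°


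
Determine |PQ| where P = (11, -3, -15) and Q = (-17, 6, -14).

d = √[(x₂-x₁)² + (y₂-y₁)² + (z₂-z₁)²]
  = √[(-28)² + 9² + 1²]
  = √[784 + 81 + 1]
  = √866
  ≈ 29.43

29.43


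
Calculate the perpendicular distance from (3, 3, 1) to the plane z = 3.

distance = |a·x₀ + b·y₀ + c·z₀ - d| / √(a² + b² + c²)
  = |0·3 + 0·3 + 1·1 - 3| / √(0² + 0² + 1²)
  = |0 + 0 + 1 - 3| / √(0 + 0 + 1)
  = |-2| / √1
  = 2 / 1
  ≈ 2

2


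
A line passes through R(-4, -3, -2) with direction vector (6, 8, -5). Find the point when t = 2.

P(t) = R + t·d
  = (-4 + 6·2, -3 + 8·2, -2 + (-5)·2)
  = (-4 + 12, -3 + 16, -2 - 10)
  = (8, 13, -12)

(8, 13, -12)


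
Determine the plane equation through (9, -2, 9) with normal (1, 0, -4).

The plane through P with normal n = (a, b, c) satisfies n·(r - P) = 0,
i.e. ax + by + cz = a·x₀ + b·y₀ + c·z₀.
d = 1·9 + 0·(-2) + (-4)·9
  = 9 + 0 - 36
  = -27
Equation: x - 4z = -27

x - 4z = -27


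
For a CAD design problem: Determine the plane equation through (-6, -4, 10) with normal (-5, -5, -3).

The plane through P with normal n = (a, b, c) satisfies n·(r - P) = 0,
i.e. ax + by + cz = a·x₀ + b·y₀ + c·z₀.
d = (-5)·(-6) + (-5)·(-4) + (-3)·10
  = 30 + 20 - 30
  = 20
Equation: -5x - 5y - 3z = 20

-5x - 5y - 3z = 20


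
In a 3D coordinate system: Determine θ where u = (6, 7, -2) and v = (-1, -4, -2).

u·v = 6·(-1) + 7·(-4) + (-2)·(-2) = -6 - 28 + 4 = -30
|u| = √(6² + 7² + (-2)²) = √89 ≈ 9.434
|v| = √((-1)² + (-4)² + (-2)²) = √21 ≈ 4.583
cos θ = (u·v)/(|u||v|) = -30/(9.434·4.583) ≈ -0.6939
θ = arccos(-0.6939) ≈ 133.9°

133.9°


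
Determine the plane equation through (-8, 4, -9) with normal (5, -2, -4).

The plane through P with normal n = (a, b, c) satisfies n·(r - P) = 0,
i.e. ax + by + cz = a·x₀ + b·y₀ + c·z₀.
d = 5·(-8) + (-2)·4 + (-4)·(-9)
  = -40 - 8 + 36
  = -12
Equation: 5x - 2y - 4z = -12

5x - 2y - 4z = -12


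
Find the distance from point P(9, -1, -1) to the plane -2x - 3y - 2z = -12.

distance = |a·x₀ + b·y₀ + c·z₀ - d| / √(a² + b² + c²)
  = |(-2)·9 + (-3)·(-1) + (-2)·(-1) - (-12)| / √((-2)² + (-3)² + (-2)²)
  = |-18 + 3 + 2 + 12| / √(4 + 9 + 4)
  = |-1| / √17
  = 1 / 4.123
  ≈ 0.2425

0.2425


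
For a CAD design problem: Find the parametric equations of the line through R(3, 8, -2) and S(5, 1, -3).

Direction vector d = S - R = (5 - 3, 1 - 8, -3 + 2) = (2, -7, -1)
Parametric form r = R + t·d:
x = 3 + 2t, y = 8 - 7t, z = -2 - t

x = 3 + 2t, y = 8 - 7t, z = -2 - t


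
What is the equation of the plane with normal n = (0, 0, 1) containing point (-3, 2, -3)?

The plane through P with normal n = (a, b, c) satisfies n·(r - P) = 0,
i.e. ax + by + cz = a·x₀ + b·y₀ + c·z₀.
d = 0·(-3) + 0·2 + 1·(-3)
  = 0 + 0 - 3
  = -3
Equation: z = -3

z = -3


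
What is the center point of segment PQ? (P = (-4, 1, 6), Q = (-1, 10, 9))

M = ((x₁+x₂)/2, (y₁+y₂)/2, (z₁+z₂)/2)
  = ((-4 - 1)/2, (1 + 10)/2, (6 + 9)/2)
  = (-5/2, 11/2, 15/2)
  = (-2.5, 5.5, 7.5)

(-2.5, 5.5, 7.5)


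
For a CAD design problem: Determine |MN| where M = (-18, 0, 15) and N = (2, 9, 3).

d = √[(x₂-x₁)² + (y₂-y₁)² + (z₂-z₁)²]
  = √[20² + 9² + (-12)²]
  = √[400 + 81 + 144]
  = √625
  ≈ 25

25


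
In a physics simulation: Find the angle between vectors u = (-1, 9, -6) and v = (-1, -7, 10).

u·v = (-1)·(-1) + 9·(-7) + (-6)·10 = 1 - 63 - 60 = -122
|u| = √((-1)² + 9² + (-6)²) = √118 ≈ 10.86
|v| = √((-1)² + (-7)² + 10²) = √150 ≈ 12.25
cos θ = (u·v)/(|u||v|) = -122/(10.86·12.25) ≈ -0.917
θ = arccos(-0.917) ≈ 156.5°

156.5°


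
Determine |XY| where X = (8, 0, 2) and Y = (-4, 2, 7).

d = √[(x₂-x₁)² + (y₂-y₁)² + (z₂-z₁)²]
  = √[(-12)² + 2² + 5²]
  = √[144 + 4 + 25]
  = √173
  ≈ 13.15

13.15


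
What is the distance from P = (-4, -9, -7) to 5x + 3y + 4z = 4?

distance = |a·x₀ + b·y₀ + c·z₀ - d| / √(a² + b² + c²)
  = |5·(-4) + 3·(-9) + 4·(-7) - 4| / √(5² + 3² + 4²)
  = |-20 - 27 - 28 - 4| / √(25 + 9 + 16)
  = |-79| / √50
  = 79 / 7.071
  ≈ 11.17

11.17


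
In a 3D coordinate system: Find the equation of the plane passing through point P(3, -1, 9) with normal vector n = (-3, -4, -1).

The plane through P with normal n = (a, b, c) satisfies n·(r - P) = 0,
i.e. ax + by + cz = a·x₀ + b·y₀ + c·z₀.
d = (-3)·3 + (-4)·(-1) + (-1)·9
  = -9 + 4 - 9
  = -14
Equation: -3x - 4y - z = -14

-3x - 4y - z = -14


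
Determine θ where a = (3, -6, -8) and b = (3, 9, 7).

a·b = 3·3 + (-6)·9 + (-8)·7 = 9 - 54 - 56 = -101
|a| = √(3² + (-6)² + (-8)²) = √109 ≈ 10.44
|b| = √(3² + 9² + 7²) = √139 ≈ 11.79
cos θ = (a·b)/(|a||b|) = -101/(10.44·11.79) ≈ -0.8205
θ = arccos(-0.8205) ≈ 145.1°

145.1°


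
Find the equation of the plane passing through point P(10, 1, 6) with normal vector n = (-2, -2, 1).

The plane through P with normal n = (a, b, c) satisfies n·(r - P) = 0,
i.e. ax + by + cz = a·x₀ + b·y₀ + c·z₀.
d = (-2)·10 + (-2)·1 + 1·6
  = -20 - 2 + 6
  = -16
Equation: -2x - 2y + z = -16

-2x - 2y + z = -16


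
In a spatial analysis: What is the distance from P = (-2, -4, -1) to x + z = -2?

distance = |a·x₀ + b·y₀ + c·z₀ - d| / √(a² + b² + c²)
  = |1·(-2) + 0·(-4) + 1·(-1) - (-2)| / √(1² + 0² + 1²)
  = |-2 + 0 - 1 + 2| / √(1 + 0 + 1)
  = |-1| / √2
  = 1 / 1.414
  ≈ 0.7071

0.7071


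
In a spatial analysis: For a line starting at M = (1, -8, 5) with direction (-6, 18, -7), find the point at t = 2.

P(t) = M + t·d
  = (1 + (-6)·2, -8 + 18·2, 5 + (-7)·2)
  = (1 - 12, -8 + 36, 5 - 14)
  = (-11, 28, -9)

(-11, 28, -9)


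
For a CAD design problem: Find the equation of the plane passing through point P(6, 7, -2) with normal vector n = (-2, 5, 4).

The plane through P with normal n = (a, b, c) satisfies n·(r - P) = 0,
i.e. ax + by + cz = a·x₀ + b·y₀ + c·z₀.
d = (-2)·6 + 5·7 + 4·(-2)
  = -12 + 35 - 8
  = 15
Equation: -2x + 5y + 4z = 15

-2x + 5y + 4z = 15


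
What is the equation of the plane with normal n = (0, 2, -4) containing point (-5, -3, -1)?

The plane through P with normal n = (a, b, c) satisfies n·(r - P) = 0,
i.e. ax + by + cz = a·x₀ + b·y₀ + c·z₀.
d = 0·(-5) + 2·(-3) + (-4)·(-1)
  = 0 - 6 + 4
  = -2
Equation: 2y - 4z = -2

2y - 4z = -2


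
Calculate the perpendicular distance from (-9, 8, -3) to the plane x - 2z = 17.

distance = |a·x₀ + b·y₀ + c·z₀ - d| / √(a² + b² + c²)
  = |1·(-9) + 0·8 + (-2)·(-3) - 17| / √(1² + 0² + (-2)²)
  = |-9 + 0 + 6 - 17| / √(1 + 0 + 4)
  = |-20| / √5
  = 20 / 2.236
  ≈ 8.944

8.944


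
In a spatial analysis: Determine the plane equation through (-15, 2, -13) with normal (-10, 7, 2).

The plane through P with normal n = (a, b, c) satisfies n·(r - P) = 0,
i.e. ax + by + cz = a·x₀ + b·y₀ + c·z₀.
d = (-10)·(-15) + 7·2 + 2·(-13)
  = 150 + 14 - 26
  = 138
Equation: -10x + 7y + 2z = 138

-10x + 7y + 2z = 138


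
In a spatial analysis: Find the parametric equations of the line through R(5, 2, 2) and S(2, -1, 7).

Direction vector d = S - R = (2 - 5, -1 - 2, 7 - 2) = (-3, -3, 5)
Parametric form r = R + t·d:
x = 5 - 3t, y = 2 - 3t, z = 2 + 5t

x = 5 - 3t, y = 2 - 3t, z = 2 + 5t


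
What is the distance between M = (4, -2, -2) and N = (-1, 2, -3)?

d = √[(x₂-x₁)² + (y₂-y₁)² + (z₂-z₁)²]
  = √[(-5)² + 4² + (-1)²]
  = √[25 + 16 + 1]
  = √42
  ≈ 6.481

6.481


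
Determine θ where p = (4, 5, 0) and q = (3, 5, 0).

p·q = 4·3 + 5·5 + 0·0 = 12 + 25 + 0 = 37
|p| = √(4² + 5² + 0²) = √41 ≈ 6.403
|q| = √(3² + 5² + 0²) = √34 ≈ 5.831
cos θ = (p·q)/(|p||q|) = 37/(6.403·5.831) ≈ 0.991
θ = arccos(0.991) ≈ 7.696°

7.696°


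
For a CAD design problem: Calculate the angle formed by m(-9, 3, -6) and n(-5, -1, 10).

m·n = (-9)·(-5) + 3·(-1) + (-6)·10 = 45 - 3 - 60 = -18
|m| = √((-9)² + 3² + (-6)²) = √126 ≈ 11.22
|n| = √((-5)² + (-1)² + 10²) = √126 ≈ 11.22
cos θ = (m·n)/(|m||n|) = -18/(11.22·11.22) ≈ -0.1429
θ = arccos(-0.1429) ≈ 98.21°

98.21°


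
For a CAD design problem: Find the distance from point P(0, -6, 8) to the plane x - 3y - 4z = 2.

distance = |a·x₀ + b·y₀ + c·z₀ - d| / √(a² + b² + c²)
  = |1·0 + (-3)·(-6) + (-4)·8 - 2| / √(1² + (-3)² + (-4)²)
  = |0 + 18 - 32 - 2| / √(1 + 9 + 16)
  = |-16| / √26
  = 16 / 5.099
  ≈ 3.138

3.138


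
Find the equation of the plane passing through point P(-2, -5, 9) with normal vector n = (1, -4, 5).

The plane through P with normal n = (a, b, c) satisfies n·(r - P) = 0,
i.e. ax + by + cz = a·x₀ + b·y₀ + c·z₀.
d = 1·(-2) + (-4)·(-5) + 5·9
  = -2 + 20 + 45
  = 63
Equation: x - 4y + 5z = 63

x - 4y + 5z = 63


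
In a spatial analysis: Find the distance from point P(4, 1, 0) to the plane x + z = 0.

distance = |a·x₀ + b·y₀ + c·z₀ - d| / √(a² + b² + c²)
  = |1·4 + 0·1 + 1·0 - 0| / √(1² + 0² + 1²)
  = |4 + 0 + 0 + 0| / √(1 + 0 + 1)
  = |4| / √2
  = 4 / 1.414
  ≈ 2.828

2.828


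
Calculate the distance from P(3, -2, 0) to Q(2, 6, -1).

d = √[(x₂-x₁)² + (y₂-y₁)² + (z₂-z₁)²]
  = √[(-1)² + 8² + (-1)²]
  = √[1 + 64 + 1]
  = √66
  ≈ 8.124

8.124


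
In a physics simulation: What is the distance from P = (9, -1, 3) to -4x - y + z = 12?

distance = |a·x₀ + b·y₀ + c·z₀ - d| / √(a² + b² + c²)
  = |(-4)·9 + (-1)·(-1) + 1·3 - 12| / √((-4)² + (-1)² + 1²)
  = |-36 + 1 + 3 - 12| / √(16 + 1 + 1)
  = |-44| / √18
  = 44 / 4.243
  ≈ 10.37

10.37


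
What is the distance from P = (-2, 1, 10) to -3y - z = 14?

distance = |a·x₀ + b·y₀ + c·z₀ - d| / √(a² + b² + c²)
  = |0·(-2) + (-3)·1 + (-1)·10 - 14| / √(0² + (-3)² + (-1)²)
  = |0 - 3 - 10 - 14| / √(0 + 9 + 1)
  = |-27| / √10
  = 27 / 3.162
  ≈ 8.538

8.538


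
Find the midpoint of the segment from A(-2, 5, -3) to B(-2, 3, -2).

M = ((x₁+x₂)/2, (y₁+y₂)/2, (z₁+z₂)/2)
  = ((-2 - 2)/2, (5 + 3)/2, (-3 - 2)/2)
  = (-4/2, 8/2, -5/2)
  = (-2, 4, -2.5)

(-2, 4, -2.5)


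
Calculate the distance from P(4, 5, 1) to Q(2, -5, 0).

d = √[(x₂-x₁)² + (y₂-y₁)² + (z₂-z₁)²]
  = √[(-2)² + (-10)² + (-1)²]
  = √[4 + 100 + 1]
  = √105
  ≈ 10.25

10.25


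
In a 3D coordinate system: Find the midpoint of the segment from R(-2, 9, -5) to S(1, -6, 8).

M = ((x₁+x₂)/2, (y₁+y₂)/2, (z₁+z₂)/2)
  = ((-2 + 1)/2, (9 - 6)/2, (-5 + 8)/2)
  = (-1/2, 3/2, 3/2)
  = (-0.5, 1.5, 1.5)

(-0.5, 1.5, 1.5)


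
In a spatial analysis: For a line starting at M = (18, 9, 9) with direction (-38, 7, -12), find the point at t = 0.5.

P(t) = M + t·d
  = (18 + (-38)·0.5, 9 + 7·0.5, 9 + (-12)·0.5)
  = (18 - 19, 9 + 3.5, 9 - 6)
  = (-1, 12.5, 3)

(-1, 12.5, 3)


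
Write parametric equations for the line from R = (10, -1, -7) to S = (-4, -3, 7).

Direction vector d = S - R = (-4 - 10, -3 + 1, 7 + 7) = (-14, -2, 14)
Parametric form r = R + t·d:
x = 10 - 14t, y = -1 - 2t, z = -7 + 14t

x = 10 - 14t, y = -1 - 2t, z = -7 + 14t


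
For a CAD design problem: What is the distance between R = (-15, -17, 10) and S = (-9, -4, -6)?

d = √[(x₂-x₁)² + (y₂-y₁)² + (z₂-z₁)²]
  = √[6² + 13² + (-16)²]
  = √[36 + 169 + 256]
  = √461
  ≈ 21.47

21.47


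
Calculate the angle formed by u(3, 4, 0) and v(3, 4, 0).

u·v = 3·3 + 4·4 + 0·0 = 9 + 16 + 0 = 25
|u| = √(3² + 4² + 0²) = √25 ≈ 5
|v| = √(3² + 4² + 0²) = √25 ≈ 5
cos θ = (u·v)/(|u||v|) = 25/(5·5) ≈ 1
θ = arccos(1) ≈ 0°

0°


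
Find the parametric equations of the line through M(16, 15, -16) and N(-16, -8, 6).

Direction vector d = N - M = (-16 - 16, -8 - 15, 6 + 16) = (-32, -23, 22)
Parametric form r = M + t·d:
x = 16 - 32t, y = 15 - 23t, z = -16 + 22t

x = 16 - 32t, y = 15 - 23t, z = -16 + 22t


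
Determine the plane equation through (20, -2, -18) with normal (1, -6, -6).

The plane through P with normal n = (a, b, c) satisfies n·(r - P) = 0,
i.e. ax + by + cz = a·x₀ + b·y₀ + c·z₀.
d = 1·20 + (-6)·(-2) + (-6)·(-18)
  = 20 + 12 + 108
  = 140
Equation: x - 6y - 6z = 140

x - 6y - 6z = 140


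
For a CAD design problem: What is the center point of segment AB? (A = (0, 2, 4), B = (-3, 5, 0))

M = ((x₁+x₂)/2, (y₁+y₂)/2, (z₁+z₂)/2)
  = ((0 - 3)/2, (2 + 5)/2, (4 + 0)/2)
  = (-3/2, 7/2, 4/2)
  = (-1.5, 3.5, 2)

(-1.5, 3.5, 2)


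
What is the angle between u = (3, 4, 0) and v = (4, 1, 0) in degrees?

u·v = 3·4 + 4·1 + 0·0 = 12 + 4 + 0 = 16
|u| = √(3² + 4² + 0²) = √25 ≈ 5
|v| = √(4² + 1² + 0²) = √17 ≈ 4.123
cos θ = (u·v)/(|u||v|) = 16/(5·4.123) ≈ 0.7761
θ = arccos(0.7761) ≈ 39.09°

39.09°


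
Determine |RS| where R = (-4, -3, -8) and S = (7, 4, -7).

d = √[(x₂-x₁)² + (y₂-y₁)² + (z₂-z₁)²]
  = √[11² + 7² + 1²]
  = √[121 + 49 + 1]
  = √171
  ≈ 13.08

13.08


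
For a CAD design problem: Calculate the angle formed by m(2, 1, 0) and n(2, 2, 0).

m·n = 2·2 + 1·2 + 0·0 = 4 + 2 + 0 = 6
|m| = √(2² + 1² + 0²) = √5 ≈ 2.236
|n| = √(2² + 2² + 0²) = √8 ≈ 2.828
cos θ = (m·n)/(|m||n|) = 6/(2.236·2.828) ≈ 0.9487
θ = arccos(0.9487) ≈ 18.43°

18.43°


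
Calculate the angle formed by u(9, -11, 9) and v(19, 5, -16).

u·v = 9·19 + (-11)·5 + 9·(-16) = 171 - 55 - 144 = -28
|u| = √(9² + (-11)² + 9²) = √283 ≈ 16.82
|v| = √(19² + 5² + (-16)²) = √642 ≈ 25.34
cos θ = (u·v)/(|u||v|) = -28/(16.82·25.34) ≈ -0.06569
θ = arccos(-0.06569) ≈ 93.77°

93.77°


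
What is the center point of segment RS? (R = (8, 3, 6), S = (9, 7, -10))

M = ((x₁+x₂)/2, (y₁+y₂)/2, (z₁+z₂)/2)
  = ((8 + 9)/2, (3 + 7)/2, (6 - 10)/2)
  = (17/2, 10/2, -4/2)
  = (8.5, 5, -2)

(8.5, 5, -2)


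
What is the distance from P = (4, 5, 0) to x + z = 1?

distance = |a·x₀ + b·y₀ + c·z₀ - d| / √(a² + b² + c²)
  = |1·4 + 0·5 + 1·0 - 1| / √(1² + 0² + 1²)
  = |4 + 0 + 0 - 1| / √(1 + 0 + 1)
  = |3| / √2
  = 3 / 1.414
  ≈ 2.121

2.121


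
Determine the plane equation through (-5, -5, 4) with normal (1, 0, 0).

The plane through P with normal n = (a, b, c) satisfies n·(r - P) = 0,
i.e. ax + by + cz = a·x₀ + b·y₀ + c·z₀.
d = 1·(-5) + 0·(-5) + 0·4
  = -5 + 0 + 0
  = -5
Equation: x = -5

x = -5


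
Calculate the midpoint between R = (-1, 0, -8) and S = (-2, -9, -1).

M = ((x₁+x₂)/2, (y₁+y₂)/2, (z₁+z₂)/2)
  = ((-1 - 2)/2, (0 - 9)/2, (-8 - 1)/2)
  = (-3/2, -9/2, -9/2)
  = (-1.5, -4.5, -4.5)

(-1.5, -4.5, -4.5)


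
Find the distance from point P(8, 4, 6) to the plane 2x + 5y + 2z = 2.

distance = |a·x₀ + b·y₀ + c·z₀ - d| / √(a² + b² + c²)
  = |2·8 + 5·4 + 2·6 - 2| / √(2² + 5² + 2²)
  = |16 + 20 + 12 - 2| / √(4 + 25 + 4)
  = |46| / √33
  = 46 / 5.745
  ≈ 8.008

8.008


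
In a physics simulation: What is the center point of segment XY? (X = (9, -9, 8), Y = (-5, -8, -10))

M = ((x₁+x₂)/2, (y₁+y₂)/2, (z₁+z₂)/2)
  = ((9 - 5)/2, (-9 - 8)/2, (8 - 10)/2)
  = (4/2, -17/2, -2/2)
  = (2, -8.5, -1)

(2, -8.5, -1)


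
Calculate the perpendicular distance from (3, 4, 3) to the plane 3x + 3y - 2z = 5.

distance = |a·x₀ + b·y₀ + c·z₀ - d| / √(a² + b² + c²)
  = |3·3 + 3·4 + (-2)·3 - 5| / √(3² + 3² + (-2)²)
  = |9 + 12 - 6 - 5| / √(9 + 9 + 4)
  = |10| / √22
  = 10 / 4.69
  ≈ 2.132

2.132


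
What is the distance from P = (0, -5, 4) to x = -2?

distance = |a·x₀ + b·y₀ + c·z₀ - d| / √(a² + b² + c²)
  = |1·0 + 0·(-5) + 0·4 - (-2)| / √(1² + 0² + 0²)
  = |0 + 0 + 0 + 2| / √(1 + 0 + 0)
  = |2| / √1
  = 2 / 1
  ≈ 2

2


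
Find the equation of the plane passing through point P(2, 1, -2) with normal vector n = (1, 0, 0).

The plane through P with normal n = (a, b, c) satisfies n·(r - P) = 0,
i.e. ax + by + cz = a·x₀ + b·y₀ + c·z₀.
d = 1·2 + 0·1 + 0·(-2)
  = 2 + 0 + 0
  = 2
Equation: x = 2

x = 2


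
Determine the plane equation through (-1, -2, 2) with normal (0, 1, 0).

The plane through P with normal n = (a, b, c) satisfies n·(r - P) = 0,
i.e. ax + by + cz = a·x₀ + b·y₀ + c·z₀.
d = 0·(-1) + 1·(-2) + 0·2
  = 0 - 2 + 0
  = -2
Equation: y = -2

y = -2


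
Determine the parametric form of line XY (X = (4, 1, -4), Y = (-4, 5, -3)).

Direction vector d = Y - X = (-4 - 4, 5 - 1, -3 + 4) = (-8, 4, 1)
Parametric form r = X + t·d:
x = 4 - 8t, y = 1 + 4t, z = -4 + t

x = 4 - 8t, y = 1 + 4t, z = -4 + t


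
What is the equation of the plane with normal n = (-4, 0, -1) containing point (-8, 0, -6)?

The plane through P with normal n = (a, b, c) satisfies n·(r - P) = 0,
i.e. ax + by + cz = a·x₀ + b·y₀ + c·z₀.
d = (-4)·(-8) + 0·0 + (-1)·(-6)
  = 32 + 0 + 6
  = 38
Equation: -4x - z = 38

-4x - z = 38


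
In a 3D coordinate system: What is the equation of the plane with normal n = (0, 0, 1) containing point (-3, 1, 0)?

The plane through P with normal n = (a, b, c) satisfies n·(r - P) = 0,
i.e. ax + by + cz = a·x₀ + b·y₀ + c·z₀.
d = 0·(-3) + 0·1 + 1·0
  = 0 + 0 + 0
  = 0
Equation: z = 0

z = 0


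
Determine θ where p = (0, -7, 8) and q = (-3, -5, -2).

p·q = 0·(-3) + (-7)·(-5) + 8·(-2) = 0 + 35 - 16 = 19
|p| = √(0² + (-7)² + 8²) = √113 ≈ 10.63
|q| = √((-3)² + (-5)² + (-2)²) = √38 ≈ 6.164
cos θ = (p·q)/(|p||q|) = 19/(10.63·6.164) ≈ 0.2899
θ = arccos(0.2899) ≈ 73.15°

73.15°


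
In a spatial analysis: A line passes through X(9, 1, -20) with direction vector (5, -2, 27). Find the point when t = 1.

P(t) = X + t·d
  = (9 + 5·1, 1 + (-2)·1, -20 + 27·1)
  = (9 + 5, 1 - 2, -20 + 27)
  = (14, -1, 7)

(14, -1, 7)


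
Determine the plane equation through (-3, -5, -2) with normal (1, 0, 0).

The plane through P with normal n = (a, b, c) satisfies n·(r - P) = 0,
i.e. ax + by + cz = a·x₀ + b·y₀ + c·z₀.
d = 1·(-3) + 0·(-5) + 0·(-2)
  = -3 + 0 + 0
  = -3
Equation: x = -3

x = -3


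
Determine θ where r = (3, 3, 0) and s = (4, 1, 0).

r·s = 3·4 + 3·1 + 0·0 = 12 + 3 + 0 = 15
|r| = √(3² + 3² + 0²) = √18 ≈ 4.243
|s| = √(4² + 1² + 0²) = √17 ≈ 4.123
cos θ = (r·s)/(|r||s|) = 15/(4.243·4.123) ≈ 0.8575
θ = arccos(0.8575) ≈ 30.96°

30.96°


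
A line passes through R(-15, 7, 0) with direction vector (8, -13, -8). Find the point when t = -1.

P(t) = R + t·d
  = (-15 + 8·(-1), 7 + (-13)·(-1), 0 + (-8)·(-1))
  = (-15 - 8, 7 + 13, 0 + 8)
  = (-23, 20, 8)

(-23, 20, 8)


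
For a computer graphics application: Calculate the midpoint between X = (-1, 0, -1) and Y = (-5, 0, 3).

M = ((x₁+x₂)/2, (y₁+y₂)/2, (z₁+z₂)/2)
  = ((-1 - 5)/2, (0 + 0)/2, (-1 + 3)/2)
  = (-6/2, 0/2, 2/2)
  = (-3, 0, 1)

(-3, 0, 1)


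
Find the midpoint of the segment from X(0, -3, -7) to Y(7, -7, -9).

M = ((x₁+x₂)/2, (y₁+y₂)/2, (z₁+z₂)/2)
  = ((0 + 7)/2, (-3 - 7)/2, (-7 - 9)/2)
  = (7/2, -10/2, -16/2)
  = (3.5, -5, -8)

(3.5, -5, -8)


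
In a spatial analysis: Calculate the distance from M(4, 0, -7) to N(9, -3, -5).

d = √[(x₂-x₁)² + (y₂-y₁)² + (z₂-z₁)²]
  = √[5² + (-3)² + 2²]
  = √[25 + 9 + 4]
  = √38
  ≈ 6.164

6.164


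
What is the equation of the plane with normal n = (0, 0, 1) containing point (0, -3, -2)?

The plane through P with normal n = (a, b, c) satisfies n·(r - P) = 0,
i.e. ax + by + cz = a·x₀ + b·y₀ + c·z₀.
d = 0·0 + 0·(-3) + 1·(-2)
  = 0 + 0 - 2
  = -2
Equation: z = -2

z = -2


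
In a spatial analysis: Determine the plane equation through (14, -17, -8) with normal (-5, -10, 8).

The plane through P with normal n = (a, b, c) satisfies n·(r - P) = 0,
i.e. ax + by + cz = a·x₀ + b·y₀ + c·z₀.
d = (-5)·14 + (-10)·(-17) + 8·(-8)
  = -70 + 170 - 64
  = 36
Equation: -5x - 10y + 8z = 36

-5x - 10y + 8z = 36


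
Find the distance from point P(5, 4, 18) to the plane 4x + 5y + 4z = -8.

distance = |a·x₀ + b·y₀ + c·z₀ - d| / √(a² + b² + c²)
  = |4·5 + 5·4 + 4·18 - (-8)| / √(4² + 5² + 4²)
  = |20 + 20 + 72 + 8| / √(16 + 25 + 16)
  = |120| / √57
  = 120 / 7.55
  ≈ 15.89

15.89


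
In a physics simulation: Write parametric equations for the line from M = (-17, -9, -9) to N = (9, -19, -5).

Direction vector d = N - M = (9 + 17, -19 + 9, -5 + 9) = (26, -10, 4)
Parametric form r = M + t·d:
x = -17 + 26t, y = -9 - 10t, z = -9 + 4t

x = -17 + 26t, y = -9 - 10t, z = -9 + 4t


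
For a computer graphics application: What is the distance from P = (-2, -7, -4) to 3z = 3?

distance = |a·x₀ + b·y₀ + c·z₀ - d| / √(a² + b² + c²)
  = |0·(-2) + 0·(-7) + 3·(-4) - 3| / √(0² + 0² + 3²)
  = |0 + 0 - 12 - 3| / √(0 + 0 + 9)
  = |-15| / √9
  = 15 / 3
  ≈ 5

5


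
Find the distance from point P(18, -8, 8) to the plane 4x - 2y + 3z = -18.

distance = |a·x₀ + b·y₀ + c·z₀ - d| / √(a² + b² + c²)
  = |4·18 + (-2)·(-8) + 3·8 - (-18)| / √(4² + (-2)² + 3²)
  = |72 + 16 + 24 + 18| / √(16 + 4 + 9)
  = |130| / √29
  = 130 / 5.385
  ≈ 24.14

24.14


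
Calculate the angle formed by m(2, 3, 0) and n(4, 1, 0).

m·n = 2·4 + 3·1 + 0·0 = 8 + 3 + 0 = 11
|m| = √(2² + 3² + 0²) = √13 ≈ 3.606
|n| = √(4² + 1² + 0²) = √17 ≈ 4.123
cos θ = (m·n)/(|m||n|) = 11/(3.606·4.123) ≈ 0.7399
θ = arccos(0.7399) ≈ 42.27°

42.27°


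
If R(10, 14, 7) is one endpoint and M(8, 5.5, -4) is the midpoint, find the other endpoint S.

S = 2M - R
  = (2·8 - 10, 2·5.5 - 14, 2·(-4) - 7)
  = (16 - 10, 11 - 14, -8 - 7)
  = (6, -3, -15)

(6, -3, -15)


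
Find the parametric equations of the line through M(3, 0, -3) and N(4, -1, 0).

Direction vector d = N - M = (4 - 3, -1 + 0, 0 + 3) = (1, -1, 3)
Parametric form r = M + t·d:
x = 3 + t, y = 0 - t, z = -3 + 3t

x = 3 + t, y = 0 - t, z = -3 + 3t


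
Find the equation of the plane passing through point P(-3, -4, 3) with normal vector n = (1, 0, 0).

The plane through P with normal n = (a, b, c) satisfies n·(r - P) = 0,
i.e. ax + by + cz = a·x₀ + b·y₀ + c·z₀.
d = 1·(-3) + 0·(-4) + 0·3
  = -3 + 0 + 0
  = -3
Equation: x = -3

x = -3


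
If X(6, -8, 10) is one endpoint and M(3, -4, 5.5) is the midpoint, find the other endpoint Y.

Y = 2M - X
  = (2·3 - 6, 2·(-4) - (-8), 2·5.5 - 10)
  = (6 - 6, -8 + 8, 11 - 10)
  = (0, 0, 1)

(0, 0, 1)


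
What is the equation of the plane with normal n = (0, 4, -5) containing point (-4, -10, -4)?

The plane through P with normal n = (a, b, c) satisfies n·(r - P) = 0,
i.e. ax + by + cz = a·x₀ + b·y₀ + c·z₀.
d = 0·(-4) + 4·(-10) + (-5)·(-4)
  = 0 - 40 + 20
  = -20
Equation: 4y - 5z = -20

4y - 5z = -20


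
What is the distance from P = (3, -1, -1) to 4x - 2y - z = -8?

distance = |a·x₀ + b·y₀ + c·z₀ - d| / √(a² + b² + c²)
  = |4·3 + (-2)·(-1) + (-1)·(-1) - (-8)| / √(4² + (-2)² + (-1)²)
  = |12 + 2 + 1 + 8| / √(16 + 4 + 1)
  = |23| / √21
  = 23 / 4.583
  ≈ 5.019

5.019


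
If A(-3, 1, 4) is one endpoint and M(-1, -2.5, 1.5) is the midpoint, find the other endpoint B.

B = 2M - A
  = (2·(-1) - (-3), 2·(-2.5) - 1, 2·1.5 - 4)
  = (-2 + 3, -5 - 1, 3 - 4)
  = (1, -6, -1)

(1, -6, -1)


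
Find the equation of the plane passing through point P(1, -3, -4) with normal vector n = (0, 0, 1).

The plane through P with normal n = (a, b, c) satisfies n·(r - P) = 0,
i.e. ax + by + cz = a·x₀ + b·y₀ + c·z₀.
d = 0·1 + 0·(-3) + 1·(-4)
  = 0 + 0 - 4
  = -4
Equation: z = -4

z = -4


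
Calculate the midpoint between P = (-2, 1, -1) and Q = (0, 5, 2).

M = ((x₁+x₂)/2, (y₁+y₂)/2, (z₁+z₂)/2)
  = ((-2 + 0)/2, (1 + 5)/2, (-1 + 2)/2)
  = (-2/2, 6/2, 1/2)
  = (-1, 3, 0.5)

(-1, 3, 0.5)


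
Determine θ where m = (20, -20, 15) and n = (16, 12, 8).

m·n = 20·16 + (-20)·12 + 15·8 = 320 - 240 + 120 = 200
|m| = √(20² + (-20)² + 15²) = √1025 ≈ 32.02
|n| = √(16² + 12² + 8²) = √464 ≈ 21.54
cos θ = (m·n)/(|m||n|) = 200/(32.02·21.54) ≈ 0.29
θ = arccos(0.29) ≈ 73.14°

73.14°


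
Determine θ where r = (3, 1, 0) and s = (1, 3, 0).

r·s = 3·1 + 1·3 + 0·0 = 3 + 3 + 0 = 6
|r| = √(3² + 1² + 0²) = √10 ≈ 3.162
|s| = √(1² + 3² + 0²) = √10 ≈ 3.162
cos θ = (r·s)/(|r||s|) = 6/(3.162·3.162) ≈ 0.6
θ = arccos(0.6) ≈ 53.13°

53.13°


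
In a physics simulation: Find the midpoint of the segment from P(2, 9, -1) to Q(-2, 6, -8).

M = ((x₁+x₂)/2, (y₁+y₂)/2, (z₁+z₂)/2)
  = ((2 - 2)/2, (9 + 6)/2, (-1 - 8)/2)
  = (0/2, 15/2, -9/2)
  = (0, 7.5, -4.5)

(0, 7.5, -4.5)


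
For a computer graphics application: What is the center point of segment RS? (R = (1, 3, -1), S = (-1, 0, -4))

M = ((x₁+x₂)/2, (y₁+y₂)/2, (z₁+z₂)/2)
  = ((1 - 1)/2, (3 + 0)/2, (-1 - 4)/2)
  = (0/2, 3/2, -5/2)
  = (0, 1.5, -2.5)

(0, 1.5, -2.5)


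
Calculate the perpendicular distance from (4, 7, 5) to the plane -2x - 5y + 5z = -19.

distance = |a·x₀ + b·y₀ + c·z₀ - d| / √(a² + b² + c²)
  = |(-2)·4 + (-5)·7 + 5·5 - (-19)| / √((-2)² + (-5)² + 5²)
  = |-8 - 35 + 25 + 19| / √(4 + 25 + 25)
  = |1| / √54
  = 1 / 7.348
  ≈ 0.1361

0.1361


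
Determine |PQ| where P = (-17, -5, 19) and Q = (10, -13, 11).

d = √[(x₂-x₁)² + (y₂-y₁)² + (z₂-z₁)²]
  = √[27² + (-8)² + (-8)²]
  = √[729 + 64 + 64]
  = √857
  ≈ 29.27

29.27


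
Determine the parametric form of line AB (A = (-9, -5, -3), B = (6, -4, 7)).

Direction vector d = B - A = (6 + 9, -4 + 5, 7 + 3) = (15, 1, 10)
Parametric form r = A + t·d:
x = -9 + 15t, y = -5 + t, z = -3 + 10t

x = -9 + 15t, y = -5 + t, z = -3 + 10t


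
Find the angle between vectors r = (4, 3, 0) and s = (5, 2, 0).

r·s = 4·5 + 3·2 + 0·0 = 20 + 6 + 0 = 26
|r| = √(4² + 3² + 0²) = √25 ≈ 5
|s| = √(5² + 2² + 0²) = √29 ≈ 5.385
cos θ = (r·s)/(|r||s|) = 26/(5·5.385) ≈ 0.9656
θ = arccos(0.9656) ≈ 15.07°

15.07°


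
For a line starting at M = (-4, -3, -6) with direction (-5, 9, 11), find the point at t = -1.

P(t) = M + t·d
  = (-4 + (-5)·(-1), -3 + 9·(-1), -6 + 11·(-1))
  = (-4 + 5, -3 - 9, -6 - 11)
  = (1, -12, -17)

(1, -12, -17)


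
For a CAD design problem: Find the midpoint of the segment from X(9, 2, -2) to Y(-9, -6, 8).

M = ((x₁+x₂)/2, (y₁+y₂)/2, (z₁+z₂)/2)
  = ((9 - 9)/2, (2 - 6)/2, (-2 + 8)/2)
  = (0/2, -4/2, 6/2)
  = (0, -2, 3)

(0, -2, 3)


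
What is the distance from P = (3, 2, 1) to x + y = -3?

distance = |a·x₀ + b·y₀ + c·z₀ - d| / √(a² + b² + c²)
  = |1·3 + 1·2 + 0·1 - (-3)| / √(1² + 1² + 0²)
  = |3 + 2 + 0 + 3| / √(1 + 1 + 0)
  = |8| / √2
  = 8 / 1.414
  ≈ 5.657

5.657


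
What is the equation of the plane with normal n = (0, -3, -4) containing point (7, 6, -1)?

The plane through P with normal n = (a, b, c) satisfies n·(r - P) = 0,
i.e. ax + by + cz = a·x₀ + b·y₀ + c·z₀.
d = 0·7 + (-3)·6 + (-4)·(-1)
  = 0 - 18 + 4
  = -14
Equation: -3y - 4z = -14

-3y - 4z = -14


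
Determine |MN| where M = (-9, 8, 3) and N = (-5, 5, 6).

d = √[(x₂-x₁)² + (y₂-y₁)² + (z₂-z₁)²]
  = √[4² + (-3)² + 3²]
  = √[16 + 9 + 9]
  = √34
  ≈ 5.831

5.831


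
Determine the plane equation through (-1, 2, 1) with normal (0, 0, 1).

The plane through P with normal n = (a, b, c) satisfies n·(r - P) = 0,
i.e. ax + by + cz = a·x₀ + b·y₀ + c·z₀.
d = 0·(-1) + 0·2 + 1·1
  = 0 + 0 + 1
  = 1
Equation: z = 1

z = 1


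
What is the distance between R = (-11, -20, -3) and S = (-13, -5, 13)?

d = √[(x₂-x₁)² + (y₂-y₁)² + (z₂-z₁)²]
  = √[(-2)² + 15² + 16²]
  = √[4 + 225 + 256]
  = √485
  ≈ 22.02

22.02


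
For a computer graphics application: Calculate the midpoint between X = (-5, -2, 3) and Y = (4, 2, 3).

M = ((x₁+x₂)/2, (y₁+y₂)/2, (z₁+z₂)/2)
  = ((-5 + 4)/2, (-2 + 2)/2, (3 + 3)/2)
  = (-1/2, 0/2, 6/2)
  = (-0.5, 0, 3)

(-0.5, 0, 3)


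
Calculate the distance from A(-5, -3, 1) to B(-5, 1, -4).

d = √[(x₂-x₁)² + (y₂-y₁)² + (z₂-z₁)²]
  = √[0² + 4² + (-5)²]
  = √[0 + 16 + 25]
  = √41
  ≈ 6.403

6.403


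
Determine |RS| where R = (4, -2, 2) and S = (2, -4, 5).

d = √[(x₂-x₁)² + (y₂-y₁)² + (z₂-z₁)²]
  = √[(-2)² + (-2)² + 3²]
  = √[4 + 4 + 9]
  = √17
  ≈ 4.123

4.123


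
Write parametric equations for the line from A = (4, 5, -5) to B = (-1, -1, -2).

Direction vector d = B - A = (-1 - 4, -1 - 5, -2 + 5) = (-5, -6, 3)
Parametric form r = A + t·d:
x = 4 - 5t, y = 5 - 6t, z = -5 + 3t

x = 4 - 5t, y = 5 - 6t, z = -5 + 3t


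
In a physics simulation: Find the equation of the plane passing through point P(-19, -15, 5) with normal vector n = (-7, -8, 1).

The plane through P with normal n = (a, b, c) satisfies n·(r - P) = 0,
i.e. ax + by + cz = a·x₀ + b·y₀ + c·z₀.
d = (-7)·(-19) + (-8)·(-15) + 1·5
  = 133 + 120 + 5
  = 258
Equation: -7x - 8y + z = 258

-7x - 8y + z = 258


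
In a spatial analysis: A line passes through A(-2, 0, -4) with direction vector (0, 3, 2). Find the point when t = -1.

P(t) = A + t·d
  = (-2 + 0·(-1), 0 + 3·(-1), -4 + 2·(-1))
  = (-2 + 0, 0 - 3, -4 - 2)
  = (-2, -3, -6)

(-2, -3, -6)


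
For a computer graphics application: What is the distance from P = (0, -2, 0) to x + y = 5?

distance = |a·x₀ + b·y₀ + c·z₀ - d| / √(a² + b² + c²)
  = |1·0 + 1·(-2) + 0·0 - 5| / √(1² + 1² + 0²)
  = |0 - 2 + 0 - 5| / √(1 + 1 + 0)
  = |-7| / √2
  = 7 / 1.414
  ≈ 4.95

4.95


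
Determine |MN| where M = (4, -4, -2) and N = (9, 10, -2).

d = √[(x₂-x₁)² + (y₂-y₁)² + (z₂-z₁)²]
  = √[5² + 14² + 0²]
  = √[25 + 196 + 0]
  = √221
  ≈ 14.87

14.87


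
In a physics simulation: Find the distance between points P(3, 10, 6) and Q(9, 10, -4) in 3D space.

d = √[(x₂-x₁)² + (y₂-y₁)² + (z₂-z₁)²]
  = √[6² + 0² + (-10)²]
  = √[36 + 0 + 100]
  = √136
  ≈ 11.66

11.66


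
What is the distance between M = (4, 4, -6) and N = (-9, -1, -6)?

d = √[(x₂-x₁)² + (y₂-y₁)² + (z₂-z₁)²]
  = √[(-13)² + (-5)² + 0²]
  = √[169 + 25 + 0]
  = √194
  ≈ 13.93

13.93


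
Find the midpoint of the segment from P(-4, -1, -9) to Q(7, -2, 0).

M = ((x₁+x₂)/2, (y₁+y₂)/2, (z₁+z₂)/2)
  = ((-4 + 7)/2, (-1 - 2)/2, (-9 + 0)/2)
  = (3/2, -3/2, -9/2)
  = (1.5, -1.5, -4.5)

(1.5, -1.5, -4.5)


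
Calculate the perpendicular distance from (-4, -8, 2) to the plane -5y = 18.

distance = |a·x₀ + b·y₀ + c·z₀ - d| / √(a² + b² + c²)
  = |0·(-4) + (-5)·(-8) + 0·2 - 18| / √(0² + (-5)² + 0²)
  = |0 + 40 + 0 - 18| / √(0 + 25 + 0)
  = |22| / √25
  = 22 / 5
  ≈ 4.4

4.4


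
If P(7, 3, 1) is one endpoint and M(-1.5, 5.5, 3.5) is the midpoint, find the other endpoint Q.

Q = 2M - P
  = (2·(-1.5) - 7, 2·5.5 - 3, 2·3.5 - 1)
  = (-3 - 7, 11 - 3, 7 - 1)
  = (-10, 8, 6)

(-10, 8, 6)


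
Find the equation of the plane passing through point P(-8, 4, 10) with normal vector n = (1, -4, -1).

The plane through P with normal n = (a, b, c) satisfies n·(r - P) = 0,
i.e. ax + by + cz = a·x₀ + b·y₀ + c·z₀.
d = 1·(-8) + (-4)·4 + (-1)·10
  = -8 - 16 - 10
  = -34
Equation: x - 4y - z = -34

x - 4y - z = -34


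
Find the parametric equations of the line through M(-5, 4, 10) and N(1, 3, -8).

Direction vector d = N - M = (1 + 5, 3 - 4, -8 - 10) = (6, -1, -18)
Parametric form r = M + t·d:
x = -5 + 6t, y = 4 - t, z = 10 - 18t

x = -5 + 6t, y = 4 - t, z = 10 - 18t


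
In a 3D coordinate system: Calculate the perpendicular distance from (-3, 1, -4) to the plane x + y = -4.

distance = |a·x₀ + b·y₀ + c·z₀ - d| / √(a² + b² + c²)
  = |1·(-3) + 1·1 + 0·(-4) - (-4)| / √(1² + 1² + 0²)
  = |-3 + 1 + 0 + 4| / √(1 + 1 + 0)
  = |2| / √2
  = 2 / 1.414
  ≈ 1.414

1.414


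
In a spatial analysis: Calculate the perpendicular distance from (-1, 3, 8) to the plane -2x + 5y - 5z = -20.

distance = |a·x₀ + b·y₀ + c·z₀ - d| / √(a² + b² + c²)
  = |(-2)·(-1) + 5·3 + (-5)·8 - (-20)| / √((-2)² + 5² + (-5)²)
  = |2 + 15 - 40 + 20| / √(4 + 25 + 25)
  = |-3| / √54
  = 3 / 7.348
  ≈ 0.4082

0.4082


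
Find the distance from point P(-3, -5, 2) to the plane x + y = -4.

distance = |a·x₀ + b·y₀ + c·z₀ - d| / √(a² + b² + c²)
  = |1·(-3) + 1·(-5) + 0·2 - (-4)| / √(1² + 1² + 0²)
  = |-3 - 5 + 0 + 4| / √(1 + 1 + 0)
  = |-4| / √2
  = 4 / 1.414
  ≈ 2.828

2.828


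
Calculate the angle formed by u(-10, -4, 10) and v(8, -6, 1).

u·v = (-10)·8 + (-4)·(-6) + 10·1 = -80 + 24 + 10 = -46
|u| = √((-10)² + (-4)² + 10²) = √216 ≈ 14.7
|v| = √(8² + (-6)² + 1²) = √101 ≈ 10.05
cos θ = (u·v)/(|u||v|) = -46/(14.7·10.05) ≈ -0.3114
θ = arccos(-0.3114) ≈ 108.1°

108.1°


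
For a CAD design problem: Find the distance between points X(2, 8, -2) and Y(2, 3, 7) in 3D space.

d = √[(x₂-x₁)² + (y₂-y₁)² + (z₂-z₁)²]
  = √[0² + (-5)² + 9²]
  = √[0 + 25 + 81]
  = √106
  ≈ 10.3

10.3


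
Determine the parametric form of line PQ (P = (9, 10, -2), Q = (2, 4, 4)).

Direction vector d = Q - P = (2 - 9, 4 - 10, 4 + 2) = (-7, -6, 6)
Parametric form r = P + t·d:
x = 9 - 7t, y = 10 - 6t, z = -2 + 6t

x = 9 - 7t, y = 10 - 6t, z = -2 + 6t


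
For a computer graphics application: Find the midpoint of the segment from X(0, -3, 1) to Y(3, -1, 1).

M = ((x₁+x₂)/2, (y₁+y₂)/2, (z₁+z₂)/2)
  = ((0 + 3)/2, (-3 - 1)/2, (1 + 1)/2)
  = (3/2, -4/2, 2/2)
  = (1.5, -2, 1)

(1.5, -2, 1)


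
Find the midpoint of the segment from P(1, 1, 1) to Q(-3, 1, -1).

M = ((x₁+x₂)/2, (y₁+y₂)/2, (z₁+z₂)/2)
  = ((1 - 3)/2, (1 + 1)/2, (1 - 1)/2)
  = (-2/2, 2/2, 0/2)
  = (-1, 1, 0)

(-1, 1, 0)


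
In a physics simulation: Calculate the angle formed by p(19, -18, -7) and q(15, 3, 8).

p·q = 19·15 + (-18)·3 + (-7)·8 = 285 - 54 - 56 = 175
|p| = √(19² + (-18)² + (-7)²) = √734 ≈ 27.09
|q| = √(15² + 3² + 8²) = √298 ≈ 17.26
cos θ = (p·q)/(|p||q|) = 175/(27.09·17.26) ≈ 0.3742
θ = arccos(0.3742) ≈ 68.03°

68.03°


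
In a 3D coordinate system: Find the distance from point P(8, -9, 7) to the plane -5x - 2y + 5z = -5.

distance = |a·x₀ + b·y₀ + c·z₀ - d| / √(a² + b² + c²)
  = |(-5)·8 + (-2)·(-9) + 5·7 - (-5)| / √((-5)² + (-2)² + 5²)
  = |-40 + 18 + 35 + 5| / √(25 + 4 + 25)
  = |18| / √54
  = 18 / 7.348
  ≈ 2.449

2.449


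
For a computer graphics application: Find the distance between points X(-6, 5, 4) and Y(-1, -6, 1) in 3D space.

d = √[(x₂-x₁)² + (y₂-y₁)² + (z₂-z₁)²]
  = √[5² + (-11)² + (-3)²]
  = √[25 + 121 + 9]
  = √155
  ≈ 12.45

12.45


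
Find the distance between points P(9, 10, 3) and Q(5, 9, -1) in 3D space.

d = √[(x₂-x₁)² + (y₂-y₁)² + (z₂-z₁)²]
  = √[(-4)² + (-1)² + (-4)²]
  = √[16 + 1 + 16]
  = √33
  ≈ 5.745

5.745


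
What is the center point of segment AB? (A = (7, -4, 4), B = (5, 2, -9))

M = ((x₁+x₂)/2, (y₁+y₂)/2, (z₁+z₂)/2)
  = ((7 + 5)/2, (-4 + 2)/2, (4 - 9)/2)
  = (12/2, -2/2, -5/2)
  = (6, -1, -2.5)

(6, -1, -2.5)


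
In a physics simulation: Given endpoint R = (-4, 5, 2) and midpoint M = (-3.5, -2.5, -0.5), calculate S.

S = 2M - R
  = (2·(-3.5) - (-4), 2·(-2.5) - 5, 2·(-0.5) - 2)
  = (-7 + 4, -5 - 5, -1 - 2)
  = (-3, -10, -3)

(-3, -10, -3)


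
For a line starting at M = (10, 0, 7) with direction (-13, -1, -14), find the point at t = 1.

P(t) = M + t·d
  = (10 + (-13)·1, 0 + (-1)·1, 7 + (-14)·1)
  = (10 - 13, 0 - 1, 7 - 14)
  = (-3, -1, -7)

(-3, -1, -7)


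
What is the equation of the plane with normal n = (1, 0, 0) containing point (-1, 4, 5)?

The plane through P with normal n = (a, b, c) satisfies n·(r - P) = 0,
i.e. ax + by + cz = a·x₀ + b·y₀ + c·z₀.
d = 1·(-1) + 0·4 + 0·5
  = -1 + 0 + 0
  = -1
Equation: x = -1

x = -1


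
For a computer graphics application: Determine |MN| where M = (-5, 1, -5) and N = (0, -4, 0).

d = √[(x₂-x₁)² + (y₂-y₁)² + (z₂-z₁)²]
  = √[5² + (-5)² + 5²]
  = √[25 + 25 + 25]
  = √75
  ≈ 8.66

8.66


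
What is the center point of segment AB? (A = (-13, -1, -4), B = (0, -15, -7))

M = ((x₁+x₂)/2, (y₁+y₂)/2, (z₁+z₂)/2)
  = ((-13 + 0)/2, (-1 - 15)/2, (-4 - 7)/2)
  = (-13/2, -16/2, -11/2)
  = (-6.5, -8, -5.5)

(-6.5, -8, -5.5)


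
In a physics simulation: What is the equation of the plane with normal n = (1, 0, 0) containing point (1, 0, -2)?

The plane through P with normal n = (a, b, c) satisfies n·(r - P) = 0,
i.e. ax + by + cz = a·x₀ + b·y₀ + c·z₀.
d = 1·1 + 0·0 + 0·(-2)
  = 1 + 0 + 0
  = 1
Equation: x = 1

x = 1


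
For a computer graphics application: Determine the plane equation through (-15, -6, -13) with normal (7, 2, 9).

The plane through P with normal n = (a, b, c) satisfies n·(r - P) = 0,
i.e. ax + by + cz = a·x₀ + b·y₀ + c·z₀.
d = 7·(-15) + 2·(-6) + 9·(-13)
  = -105 - 12 - 117
  = -234
Equation: 7x + 2y + 9z = -234

7x + 2y + 9z = -234


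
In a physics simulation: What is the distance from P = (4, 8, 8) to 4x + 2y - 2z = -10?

distance = |a·x₀ + b·y₀ + c·z₀ - d| / √(a² + b² + c²)
  = |4·4 + 2·8 + (-2)·8 - (-10)| / √(4² + 2² + (-2)²)
  = |16 + 16 - 16 + 10| / √(16 + 4 + 4)
  = |26| / √24
  = 26 / 4.899
  ≈ 5.307

5.307


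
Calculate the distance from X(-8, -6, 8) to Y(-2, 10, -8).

d = √[(x₂-x₁)² + (y₂-y₁)² + (z₂-z₁)²]
  = √[6² + 16² + (-16)²]
  = √[36 + 256 + 256]
  = √548
  ≈ 23.41

23.41
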